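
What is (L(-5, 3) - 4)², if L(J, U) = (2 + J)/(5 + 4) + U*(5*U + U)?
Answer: 22201/9 ≈ 2466.8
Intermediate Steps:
L(J, U) = 2/9 + 6*U² + J/9 (L(J, U) = (2 + J)/9 + U*(6*U) = (2 + J)*(⅑) + 6*U² = (2/9 + J/9) + 6*U² = 2/9 + 6*U² + J/9)
(L(-5, 3) - 4)² = ((2/9 + 6*3² + (⅑)*(-5)) - 4)² = ((2/9 + 6*9 - 5/9) - 4)² = ((2/9 + 54 - 5/9) - 4)² = (161/3 - 4)² = (149/3)² = 22201/9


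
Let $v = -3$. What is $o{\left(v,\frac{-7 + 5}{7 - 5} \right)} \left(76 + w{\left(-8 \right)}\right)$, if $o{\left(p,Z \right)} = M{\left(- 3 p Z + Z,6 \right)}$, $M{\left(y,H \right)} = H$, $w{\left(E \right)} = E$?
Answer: $408$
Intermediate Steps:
$o{\left(p,Z \right)} = 6$
$o{\left(v,\frac{-7 + 5}{7 - 5} \right)} \left(76 + w{\left(-8 \right)}\right) = 6 \left(76 - 8\right) = 6 \cdot 68 = 408$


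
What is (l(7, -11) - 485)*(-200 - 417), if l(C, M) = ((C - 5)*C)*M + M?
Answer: 401050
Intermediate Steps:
l(C, M) = M + C*M*(-5 + C) (l(C, M) = ((-5 + C)*C)*M + M = (C*(-5 + C))*M + M = C*M*(-5 + C) + M = M + C*M*(-5 + C))
(l(7, -11) - 485)*(-200 - 417) = (-11*(1 + 7**2 - 5*7) - 485)*(-200 - 417) = (-11*(1 + 49 - 35) - 485)*(-617) = (-11*15 - 485)*(-617) = (-165 - 485)*(-617) = -650*(-617) = 401050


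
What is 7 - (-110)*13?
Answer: 1437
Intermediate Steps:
7 - (-110)*13 = 7 - 55*(-26) = 7 + 1430 = 1437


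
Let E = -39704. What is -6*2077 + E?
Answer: -52166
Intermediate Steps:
-6*2077 + E = -6*2077 - 39704 = -12462 - 39704 = -52166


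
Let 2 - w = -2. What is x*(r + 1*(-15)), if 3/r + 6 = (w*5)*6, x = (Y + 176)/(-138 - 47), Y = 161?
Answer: 191753/7030 ≈ 27.276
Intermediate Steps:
w = 4 (w = 2 - 1*(-2) = 2 + 2 = 4)
x = -337/185 (x = (161 + 176)/(-138 - 47) = 337/(-185) = 337*(-1/185) = -337/185 ≈ -1.8216)
r = 1/38 (r = 3/(-6 + (4*5)*6) = 3/(-6 + 20*6) = 3/(-6 + 120) = 3/114 = 3*(1/114) = 1/38 ≈ 0.026316)
x*(r + 1*(-15)) = -337*(1/38 + 1*(-15))/185 = -337*(1/38 - 15)/185 = -337/185*(-569/38) = 191753/7030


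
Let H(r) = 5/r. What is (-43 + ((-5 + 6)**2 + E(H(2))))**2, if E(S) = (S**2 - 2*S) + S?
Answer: 23409/16 ≈ 1463.1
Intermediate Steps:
E(S) = S**2 - S
(-43 + ((-5 + 6)**2 + E(H(2))))**2 = (-43 + ((-5 + 6)**2 + (5/2)*(-1 + 5/2)))**2 = (-43 + (1**2 + (5*(1/2))*(-1 + 5*(1/2))))**2 = (-43 + (1 + 5*(-1 + 5/2)/2))**2 = (-43 + (1 + (5/2)*(3/2)))**2 = (-43 + (1 + 15/4))**2 = (-43 + 19/4)**2 = (-153/4)**2 = 23409/16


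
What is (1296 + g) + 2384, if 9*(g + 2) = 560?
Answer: 33662/9 ≈ 3740.2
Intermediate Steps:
g = 542/9 (g = -2 + (⅑)*560 = -2 + 560/9 = 542/9 ≈ 60.222)
(1296 + g) + 2384 = (1296 + 542/9) + 2384 = 12206/9 + 2384 = 33662/9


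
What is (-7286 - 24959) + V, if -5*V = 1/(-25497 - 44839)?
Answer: -11339921599/351680 ≈ -32245.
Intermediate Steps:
V = 1/351680 (V = -1/(5*(-25497 - 44839)) = -⅕/(-70336) = -⅕*(-1/70336) = 1/351680 ≈ 2.8435e-6)
(-7286 - 24959) + V = (-7286 - 24959) + 1/351680 = -32245 + 1/351680 = -11339921599/351680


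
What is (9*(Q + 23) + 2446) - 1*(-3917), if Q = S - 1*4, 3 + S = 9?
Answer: 6588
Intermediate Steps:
S = 6 (S = -3 + 9 = 6)
Q = 2 (Q = 6 - 1*4 = 6 - 4 = 2)
(9*(Q + 23) + 2446) - 1*(-3917) = (9*(2 + 23) + 2446) - 1*(-3917) = (9*25 + 2446) + 3917 = (225 + 2446) + 3917 = 2671 + 3917 = 6588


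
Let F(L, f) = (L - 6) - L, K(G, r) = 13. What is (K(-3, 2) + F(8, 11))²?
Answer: 49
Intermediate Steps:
F(L, f) = -6 (F(L, f) = (-6 + L) - L = -6)
(K(-3, 2) + F(8, 11))² = (13 - 6)² = 7² = 49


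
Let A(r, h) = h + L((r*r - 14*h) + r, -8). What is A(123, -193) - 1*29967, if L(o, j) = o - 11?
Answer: -12217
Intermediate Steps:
L(o, j) = -11 + o
A(r, h) = -11 + r + r**2 - 13*h (A(r, h) = h + (-11 + ((r*r - 14*h) + r)) = h + (-11 + ((r**2 - 14*h) + r)) = h + (-11 + (r + r**2 - 14*h)) = h + (-11 + r + r**2 - 14*h) = -11 + r + r**2 - 13*h)
A(123, -193) - 1*29967 = (-11 + 123 + 123**2 - 13*(-193)) - 1*29967 = (-11 + 123 + 15129 + 2509) - 29967 = 17750 - 29967 = -12217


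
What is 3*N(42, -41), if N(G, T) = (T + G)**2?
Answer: 3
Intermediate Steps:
N(G, T) = (G + T)**2
3*N(42, -41) = 3*(42 - 41)**2 = 3*1**2 = 3*1 = 3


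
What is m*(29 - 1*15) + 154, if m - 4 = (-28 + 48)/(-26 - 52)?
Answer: 8050/39 ≈ 206.41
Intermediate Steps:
m = 146/39 (m = 4 + (-28 + 48)/(-26 - 52) = 4 + 20/(-78) = 4 + 20*(-1/78) = 4 - 10/39 = 146/39 ≈ 3.7436)
m*(29 - 1*15) + 154 = 146*(29 - 1*15)/39 + 154 = 146*(29 - 15)/39 + 154 = (146/39)*14 + 154 = 2044/39 + 154 = 8050/39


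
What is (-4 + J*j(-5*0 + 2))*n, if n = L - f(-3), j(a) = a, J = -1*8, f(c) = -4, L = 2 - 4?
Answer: -40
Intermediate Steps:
L = -2
J = -8
n = 2 (n = -2 - 1*(-4) = -2 + 4 = 2)
(-4 + J*j(-5*0 + 2))*n = (-4 - 8*(-5*0 + 2))*2 = (-4 - 8*(0 + 2))*2 = (-4 - 8*2)*2 = (-4 - 16)*2 = -20*2 = -40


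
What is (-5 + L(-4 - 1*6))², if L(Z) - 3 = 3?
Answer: 1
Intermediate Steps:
L(Z) = 6 (L(Z) = 3 + 3 = 6)
(-5 + L(-4 - 1*6))² = (-5 + 6)² = 1² = 1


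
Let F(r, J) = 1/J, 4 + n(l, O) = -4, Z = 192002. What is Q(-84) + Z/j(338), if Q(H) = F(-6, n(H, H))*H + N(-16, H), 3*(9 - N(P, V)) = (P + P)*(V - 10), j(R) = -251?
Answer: -2632661/1506 ≈ -1748.1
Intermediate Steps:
n(l, O) = -8 (n(l, O) = -4 - 4 = -8)
N(P, V) = 9 - 2*P*(-10 + V)/3 (N(P, V) = 9 - (P + P)*(V - 10)/3 = 9 - 2*P*(-10 + V)/3)
Q(H) = -293/3 + 253*H/24 (Q(H) = H/(-8) + (9 + (20/3)*(-16) - 2/3*(-16)*H) = -H/8 + (9 - 320/3 + 32*H/3) = -H/8 + (-293/3 + 32*H/3) = -293/3 + 253*H/24)
Q(-84) + Z/j(338) = (-293/3 + (253/24)*(-84)) + 192002/(-251) = (-293/3 - 1771/2) + 192002*(-1/251) = -5899/6 - 192002/251 = -2632661/1506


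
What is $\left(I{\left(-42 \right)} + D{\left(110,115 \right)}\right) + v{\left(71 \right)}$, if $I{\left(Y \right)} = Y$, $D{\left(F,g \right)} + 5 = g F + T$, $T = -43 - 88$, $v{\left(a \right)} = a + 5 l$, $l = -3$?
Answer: $12528$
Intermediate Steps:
$v{\left(a \right)} = -15 + a$ ($v{\left(a \right)} = a + 5 \left(-3\right) = a - 15 = -15 + a$)
$T = -131$
$D{\left(F,g \right)} = -136 + F g$ ($D{\left(F,g \right)} = -5 + \left(g F - 131\right) = -5 + \left(F g - 131\right) = -5 + \left(-131 + F g\right) = -136 + F g$)
$\left(I{\left(-42 \right)} + D{\left(110,115 \right)}\right) + v{\left(71 \right)} = \left(-42 + \left(-136 + 110 \cdot 115\right)\right) + \left(-15 + 71\right) = \left(-42 + \left(-136 + 12650\right)\right) + 56 = \left(-42 + 12514\right) + 56 = 12472 + 56 = 12528$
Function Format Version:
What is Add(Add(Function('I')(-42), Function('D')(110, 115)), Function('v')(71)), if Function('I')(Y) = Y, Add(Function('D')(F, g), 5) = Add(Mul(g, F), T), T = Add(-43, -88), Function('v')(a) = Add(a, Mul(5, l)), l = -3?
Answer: 12528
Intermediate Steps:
Function('v')(a) = Add(-15, a) (Function('v')(a) = Add(a, Mul(5, -3)) = Add(a, -15) = Add(-15, a))
T = -131
Function('D')(F, g) = Add(-136, Mul(F, g)) (Function('D')(F, g) = Add(-5, Add(Mul(g, F), -131)) = Add(-5, Add(Mul(F, g), -131)) = Add(-5, Add(-131, Mul(F, g))) = Add(-136, Mul(F, g)))
Add(Add(Function('I')(-42), Function('D')(110, 115)), Function('v')(71)) = Add(Add(-42, Add(-136, Mul(110, 115))), Add(-15, 71)) = Add(Add(-42, Add(-136, 12650)), 56) = Add(Add(-42, 12514), 56) = Add(12472, 56) = 12528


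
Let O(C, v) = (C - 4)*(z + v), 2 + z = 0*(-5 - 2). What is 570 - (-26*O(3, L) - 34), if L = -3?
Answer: 734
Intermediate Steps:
z = -2 (z = -2 + 0*(-5 - 2) = -2 + 0*(-7) = -2 + 0 = -2)
O(C, v) = (-4 + C)*(-2 + v) (O(C, v) = (C - 4)*(-2 + v) = (-4 + C)*(-2 + v))
570 - (-26*O(3, L) - 34) = 570 - (-26*(8 - 4*(-3) - 2*3 + 3*(-3)) - 34) = 570 - (-26*(8 + 12 - 6 - 9) - 34) = 570 - (-26*5 - 34) = 570 - (-130 - 34) = 570 - 1*(-164) = 570 + 164 = 734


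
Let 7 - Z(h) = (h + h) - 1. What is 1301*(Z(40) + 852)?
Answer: 1014780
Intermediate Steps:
Z(h) = 8 - 2*h (Z(h) = 7 - ((h + h) - 1) = 7 - (2*h - 1) = 7 - (-1 + 2*h) = 7 + (1 - 2*h) = 8 - 2*h)
1301*(Z(40) + 852) = 1301*((8 - 2*40) + 852) = 1301*((8 - 80) + 852) = 1301*(-72 + 852) = 1301*780 = 1014780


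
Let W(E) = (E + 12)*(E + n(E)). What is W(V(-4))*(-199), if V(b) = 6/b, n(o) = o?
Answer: 12537/2 ≈ 6268.5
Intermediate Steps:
W(E) = 2*E*(12 + E) (W(E) = (E + 12)*(E + E) = (12 + E)*(2*E) = 2*E*(12 + E))
W(V(-4))*(-199) = (2*(6/(-4))*(12 + 6/(-4)))*(-199) = (2*(6*(-¼))*(12 + 6*(-¼)))*(-199) = (2*(-3/2)*(12 - 3/2))*(-199) = (2*(-3/2)*(21/2))*(-199) = -63/2*(-199) = 12537/2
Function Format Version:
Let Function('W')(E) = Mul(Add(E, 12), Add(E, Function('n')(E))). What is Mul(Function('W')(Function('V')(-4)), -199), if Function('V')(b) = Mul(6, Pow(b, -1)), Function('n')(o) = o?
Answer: Rational(12537, 2) ≈ 6268.5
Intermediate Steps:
Function('W')(E) = Mul(2, E, Add(12, E)) (Function('W')(E) = Mul(Add(E, 12), Add(E, E)) = Mul(Add(12, E), Mul(2, E)) = Mul(2, E, Add(12, E)))
Mul(Function('W')(Function('V')(-4)), -199) = Mul(Mul(2, Mul(6, Pow(-4, -1)), Add(12, Mul(6, Pow(-4, -1)))), -199) = Mul(Mul(2, Mul(6, Rational(-1, 4)), Add(12, Mul(6, Rational(-1, 4)))), -199) = Mul(Mul(2, Rational(-3, 2), Add(12, Rational(-3, 2))), -199) = Mul(Mul(2, Rational(-3, 2), Rational(21, 2)), -199) = Mul(Rational(-63, 2), -199) = Rational(12537, 2)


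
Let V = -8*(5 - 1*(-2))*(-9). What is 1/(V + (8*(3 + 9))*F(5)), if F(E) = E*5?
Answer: 1/2904 ≈ 0.00034435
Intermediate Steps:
F(E) = 5*E
V = 504 (V = -8*(5 + 2)*(-9) = -8*7*(-9) = -56*(-9) = 504)
1/(V + (8*(3 + 9))*F(5)) = 1/(504 + (8*(3 + 9))*(5*5)) = 1/(504 + (8*12)*25) = 1/(504 + 96*25) = 1/(504 + 2400) = 1/2904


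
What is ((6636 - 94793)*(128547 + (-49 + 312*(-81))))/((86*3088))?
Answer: -4550047241/132784 ≈ -34267.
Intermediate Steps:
((6636 - 94793)*(128547 + (-49 + 312*(-81))))/((86*3088)) = -88157*(128547 + (-49 - 25272))/265568 = -88157*(128547 - 25321)*(1/265568) = -88157*103226*(1/265568) = -9100094482*1/265568 = -4550047241/132784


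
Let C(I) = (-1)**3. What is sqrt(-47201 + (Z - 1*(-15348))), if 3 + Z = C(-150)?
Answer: I*sqrt(31857) ≈ 178.49*I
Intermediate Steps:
C(I) = -1
Z = -4 (Z = -3 - 1 = -4)
sqrt(-47201 + (Z - 1*(-15348))) = sqrt(-47201 + (-4 - 1*(-15348))) = sqrt(-47201 + (-4 + 15348)) = sqrt(-47201 + 15344) = sqrt(-31857) = I*sqrt(31857)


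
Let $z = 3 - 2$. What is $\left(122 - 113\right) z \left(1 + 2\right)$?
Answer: $27$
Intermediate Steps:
$z = 1$ ($z = 3 - 2 = 1$)
$\left(122 - 113\right) z \left(1 + 2\right) = \left(122 - 113\right) 1 \left(1 + 2\right) = 9 \cdot 1 \cdot 3 = 9 \cdot 3 = 27$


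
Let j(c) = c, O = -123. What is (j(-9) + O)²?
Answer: 17424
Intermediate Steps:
(j(-9) + O)² = (-9 - 123)² = (-132)² = 17424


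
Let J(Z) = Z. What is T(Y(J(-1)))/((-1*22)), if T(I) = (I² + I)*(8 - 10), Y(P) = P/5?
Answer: -4/275 ≈ -0.014545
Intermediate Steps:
Y(P) = P/5 (Y(P) = P*(⅕) = P/5)
T(I) = -2*I - 2*I² (T(I) = (I + I²)*(-2) = -2*I - 2*I²)
T(Y(J(-1)))/((-1*22)) = (-2*(⅕)*(-1)*(1 + (⅕)*(-1)))/((-1*22)) = -2*(-⅕)*(1 - ⅕)/(-22) = -2*(-⅕)*⅘*(-1/22) = (8/25)*(-1/22) = -4/275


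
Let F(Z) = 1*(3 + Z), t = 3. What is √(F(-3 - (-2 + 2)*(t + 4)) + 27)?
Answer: 3*√3 ≈ 5.1962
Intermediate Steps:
F(Z) = 3 + Z
√(F(-3 - (-2 + 2)*(t + 4)) + 27) = √((3 + (-3 - (-2 + 2)*(3 + 4))) + 27) = √((3 + (-3 - 0*7)) + 27) = √((3 + (-3 - 1*0)) + 27) = √((3 + (-3 + 0)) + 27) = √((3 - 3) + 27) = √(0 + 27) = √27 = 3*√3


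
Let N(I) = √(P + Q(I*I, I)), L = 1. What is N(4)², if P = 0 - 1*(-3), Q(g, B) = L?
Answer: 4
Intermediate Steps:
Q(g, B) = 1
P = 3 (P = 0 + 3 = 3)
N(I) = 2 (N(I) = √(3 + 1) = √4 = 2)
N(4)² = 2² = 4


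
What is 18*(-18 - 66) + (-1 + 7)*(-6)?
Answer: -1548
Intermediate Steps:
18*(-18 - 66) + (-1 + 7)*(-6) = 18*(-84) + 6*(-6) = -1512 - 36 = -1548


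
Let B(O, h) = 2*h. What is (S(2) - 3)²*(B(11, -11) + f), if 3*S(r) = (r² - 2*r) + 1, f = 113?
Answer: 5824/9 ≈ 647.11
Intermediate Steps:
S(r) = ⅓ - 2*r/3 + r²/3 (S(r) = ((r² - 2*r) + 1)/3 = (1 + r² - 2*r)/3 = ⅓ - 2*r/3 + r²/3)
(S(2) - 3)²*(B(11, -11) + f) = ((⅓ - ⅔*2 + (⅓)*2²) - 3)²*(2*(-11) + 113) = ((⅓ - 4/3 + (⅓)*4) - 3)²*(-22 + 113) = ((⅓ - 4/3 + 4/3) - 3)²*91 = (⅓ - 3)²*91 = (-8/3)²*91 = (64/9)*91 = 5824/9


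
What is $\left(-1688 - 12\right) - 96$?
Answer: $-1796$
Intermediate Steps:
$\left(-1688 - 12\right) - 96 = -1700 - 96 = -1796$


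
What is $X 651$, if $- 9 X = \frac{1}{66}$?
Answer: $- \frac{217}{198} \approx -1.096$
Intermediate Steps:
$X = - \frac{1}{594}$ ($X = - \frac{1}{9 \cdot 66} = \left(- \frac{1}{9}\right) \frac{1}{66} = - \frac{1}{594} \approx -0.0016835$)
$X 651 = \left(- \frac{1}{594}\right) 651 = - \frac{217}{198}$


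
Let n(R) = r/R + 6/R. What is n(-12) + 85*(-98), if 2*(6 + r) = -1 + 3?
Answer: -99961/12 ≈ -8330.1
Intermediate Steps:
r = -5 (r = -6 + (-1 + 3)/2 = -6 + (½)*2 = -6 + 1 = -5)
n(R) = 1/R (n(R) = -5/R + 6/R = 1/R)
n(-12) + 85*(-98) = 1/(-12) + 85*(-98) = -1/12 - 8330 = -99961/12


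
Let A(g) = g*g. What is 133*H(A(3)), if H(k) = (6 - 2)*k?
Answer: 4788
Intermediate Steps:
A(g) = g²
H(k) = 4*k
133*H(A(3)) = 133*(4*3²) = 133*(4*9) = 133*36 = 4788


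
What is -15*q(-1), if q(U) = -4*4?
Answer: 240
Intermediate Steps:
q(U) = -16
-15*q(-1) = -15*(-16) = 240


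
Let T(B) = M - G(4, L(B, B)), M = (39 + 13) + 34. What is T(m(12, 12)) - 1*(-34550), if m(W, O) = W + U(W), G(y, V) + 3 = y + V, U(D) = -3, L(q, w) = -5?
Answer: 34640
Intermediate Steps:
G(y, V) = -3 + V + y (G(y, V) = -3 + (y + V) = -3 + (V + y) = -3 + V + y)
M = 86 (M = 52 + 34 = 86)
m(W, O) = -3 + W (m(W, O) = W - 3 = -3 + W)
T(B) = 90 (T(B) = 86 - (-3 - 5 + 4) = 86 - 1*(-4) = 86 + 4 = 90)
T(m(12, 12)) - 1*(-34550) = 90 - 1*(-34550) = 90 + 34550 = 34640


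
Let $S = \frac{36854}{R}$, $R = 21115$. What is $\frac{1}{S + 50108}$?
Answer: $\frac{21115}{1058067274} \approx 1.9956 \cdot 10^{-5}$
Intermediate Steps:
$S = \frac{36854}{21115} \approx 1.7454$
$\frac{1}{S + 50108} = \frac{1}{\frac{36854}{21115} + 50108} = \frac{1}{\frac{1058067274}{21115}} = \frac{21115}{1058067274}$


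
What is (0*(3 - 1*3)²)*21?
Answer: 0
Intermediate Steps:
(0*(3 - 1*3)²)*21 = (0*(3 - 3)²)*21 = (0*0²)*21 = (0*0)*21 = 0*21 = 0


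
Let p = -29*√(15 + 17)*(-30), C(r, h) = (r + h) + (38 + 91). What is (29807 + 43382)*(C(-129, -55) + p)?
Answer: -4025395 + 254697720*√2 ≈ 3.5617e+8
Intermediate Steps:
C(r, h) = 129 + h + r (C(r, h) = (h + r) + 129 = 129 + h + r)
p = 3480*√2 (p = -116*√2*(-30) = 3480*√2 ≈ 4921.5)
(29807 + 43382)*(C(-129, -55) + p) = (29807 + 43382)*((129 - 55 - 129) + 3480*√2) = 73189*(-55 + 3480*√2) = -4025395 + 254697720*√2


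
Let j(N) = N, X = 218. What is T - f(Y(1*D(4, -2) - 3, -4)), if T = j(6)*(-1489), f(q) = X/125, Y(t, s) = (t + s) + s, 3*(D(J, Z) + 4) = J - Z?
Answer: -1116968/125 ≈ -8935.8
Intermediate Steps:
D(J, Z) = -4 - Z/3 + J/3 (D(J, Z) = -4 + (J - Z)/3 = -4 + (-Z/3 + J/3) = -4 - Z/3 + J/3)
Y(t, s) = t + 2*s (Y(t, s) = (s + t) + s = t + 2*s)
f(q) = 218/125
T = -8934 (T = 6*(-1489) = -8934)
T - f(Y(1*D(4, -2) - 3, -4)) = -8934 - 1*218/125 = -8934 - 218/125 = -1116968/125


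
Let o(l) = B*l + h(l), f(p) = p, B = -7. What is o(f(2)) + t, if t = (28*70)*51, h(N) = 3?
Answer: 99949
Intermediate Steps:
t = 99960 (t = 1960*51 = 99960)
o(l) = 3 - 7*l (o(l) = -7*l + 3 = 3 - 7*l)
o(f(2)) + t = (3 - 7*2) + 99960 = (3 - 14) + 99960 = -11 + 99960 = 99949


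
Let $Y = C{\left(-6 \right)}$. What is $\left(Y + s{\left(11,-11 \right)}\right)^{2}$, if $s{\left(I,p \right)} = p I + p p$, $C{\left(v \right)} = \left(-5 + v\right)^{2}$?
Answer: $14641$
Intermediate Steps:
$s{\left(I,p \right)} = p^{2} + I p$ ($s{\left(I,p \right)} = I p + p^{2} = p^{2} + I p$)
$Y = 121$ ($Y = \left(-5 - 6\right)^{2} = \left(-11\right)^{2} = 121$)
$\left(Y + s{\left(11,-11 \right)}\right)^{2} = \left(121 - 11 \left(11 - 11\right)\right)^{2} = \left(121 - 0\right)^{2} = \left(121 + 0\right)^{2} = 121^{2} = 14641$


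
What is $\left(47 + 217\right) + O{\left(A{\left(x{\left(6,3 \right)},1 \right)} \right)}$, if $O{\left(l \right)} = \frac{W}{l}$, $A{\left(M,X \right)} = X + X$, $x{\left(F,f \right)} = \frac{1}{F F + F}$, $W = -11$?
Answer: $\frac{517}{2} \approx 258.5$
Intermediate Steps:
$x{\left(F,f \right)} = \frac{1}{F + F^{2}}$ ($x{\left(F,f \right)} = \frac{1}{F^{2} + F} = \frac{1}{F + F^{2}}$)
$A{\left(M,X \right)} = 2 X$
$O{\left(l \right)} = - \frac{11}{l}$
$\left(47 + 217\right) + O{\left(A{\left(x{\left(6,3 \right)},1 \right)} \right)} = \left(47 + 217\right) - \frac{11}{2 \cdot 1} = 264 - \frac{11}{2} = \frac{517}{2}$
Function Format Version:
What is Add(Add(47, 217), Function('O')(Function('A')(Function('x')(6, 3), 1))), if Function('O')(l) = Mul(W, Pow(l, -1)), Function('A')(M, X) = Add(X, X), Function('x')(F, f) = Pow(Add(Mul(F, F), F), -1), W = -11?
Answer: Rational(517, 2) ≈ 258.50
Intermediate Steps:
Function('x')(F, f) = Pow(Add(F, Pow(F, 2)), -1) (Function('x')(F, f) = Pow(Add(Pow(F, 2), F), -1) = Pow(Add(F, Pow(F, 2)), -1))
Function('A')(M, X) = Mul(2, X)
Function('O')(l) = Mul(-11, Pow(l, -1))
Add(Add(47, 217), Function('O')(Function('A')(Function('x')(6, 3), 1))) = Add(Add(47, 217), Mul(-11, Pow(Mul(2, 1), -1))) = Add(264, Mul(-11, Pow(2, -1))) = Add(264, Mul(-11, Rational(1, 2))) = Add(264, Rational(-11, 2)) = Rational(517, 2)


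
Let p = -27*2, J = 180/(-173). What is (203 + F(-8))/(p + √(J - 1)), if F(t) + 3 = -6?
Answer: -1812348/504821 - 194*I*√61069/504821 ≈ -3.5901 - 0.094967*I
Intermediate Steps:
J = -180/173 (J = 180*(-1/173) = -180/173 ≈ -1.0405)
F(t) = -9 (F(t) = -3 - 6 = -9)
p = -54
(203 + F(-8))/(p + √(J - 1)) = (203 - 9)/(-54 + √(-180/173 - 1)) = 194/(-54 + √(-353/173)) = 194/(-54 + I*√61069/173)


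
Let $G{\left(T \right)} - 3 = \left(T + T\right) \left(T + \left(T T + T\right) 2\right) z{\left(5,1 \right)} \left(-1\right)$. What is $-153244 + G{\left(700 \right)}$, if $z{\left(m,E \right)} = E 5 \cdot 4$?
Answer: $-27498953241$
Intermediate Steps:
$z{\left(m,E \right)} = 20 E$ ($z{\left(m,E \right)} = 5 E 4 = 20 E$)
$G{\left(T \right)} = 3 - 40 T \left(2 T^{2} + 3 T\right)$ ($G{\left(T \right)} = 3 + \left(T + T\right) \left(T + \left(T T + T\right) 2\right) 20 \cdot 1 \left(-1\right) = 3 + 2 T \left(T + \left(T^{2} + T\right) 2\right) 20 \left(-1\right) = 3 + 2 T \left(T + \left(T + T^{2}\right) 2\right) 20 \left(-1\right) = 3 + 2 T \left(T + \left(2 T + 2 T^{2}\right)\right) 20 \left(-1\right) = 3 + 2 T \left(2 T^{2} + 3 T\right) 20 \left(-1\right) = 3 + 40 T \left(2 T^{2} + 3 T\right) \left(-1\right) = 3 - 40 T \left(2 T^{2} + 3 T\right)$)
$-153244 + G{\left(700 \right)} = -153244 - \left(-3 + 58800000 + 27440000000\right) = -153244 - 27498799997 = -27498953241$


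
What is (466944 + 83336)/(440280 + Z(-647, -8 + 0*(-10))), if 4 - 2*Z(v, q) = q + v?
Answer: 1100560/881219 ≈ 1.2489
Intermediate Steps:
Z(v, q) = 2 - q/2 - v/2 (Z(v, q) = 2 - (q + v)/2 = 2 + (-q/2 - v/2) = 2 - q/2 - v/2)
(466944 + 83336)/(440280 + Z(-647, -8 + 0*(-10))) = (466944 + 83336)/(440280 + (2 - (-8 + 0*(-10))/2 - ½*(-647))) = 550280/(440280 + (2 - (-8 + 0)/2 + 647/2)) = 550280/(440280 + (2 - ½*(-8) + 647/2)) = 550280/(440280 + (2 + 4 + 647/2)) = 550280/(440280 + 659/2) = 550280/(881219/2) = 550280*(2/881219) = 1100560/881219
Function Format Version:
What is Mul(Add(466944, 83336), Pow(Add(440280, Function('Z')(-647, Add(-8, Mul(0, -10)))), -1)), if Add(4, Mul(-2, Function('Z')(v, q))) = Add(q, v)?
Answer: Rational(1100560, 881219) ≈ 1.2489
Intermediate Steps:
Function('Z')(v, q) = Add(2, Mul(Rational(-1, 2), q), Mul(Rational(-1, 2), v)) (Function('Z')(v, q) = Add(2, Mul(Rational(-1, 2), Add(q, v))) = Add(2, Add(Mul(Rational(-1, 2), q), Mul(Rational(-1, 2), v))) = Add(2, Mul(Rational(-1, 2), q), Mul(Rational(-1, 2), v)))
Mul(Add(466944, 83336), Pow(Add(440280, Function('Z')(-647, Add(-8, Mul(0, -10)))), -1)) = Mul(Add(466944, 83336), Pow(Add(440280, Add(2, Mul(Rational(-1, 2), Add(-8, Mul(0, -10))), Mul(Rational(-1, 2), -647))), -1)) = Mul(550280, Pow(Add(440280, Add(2, Mul(Rational(-1, 2), Add(-8, 0)), Rational(647, 2))), -1)) = Mul(550280, Pow(Add(440280, Add(2, Mul(Rational(-1, 2), -8), Rational(647, 2))), -1)) = Mul(550280, Pow(Add(440280, Add(2, 4, Rational(647, 2))), -1)) = Mul(550280, Pow(Add(440280, Rational(659, 2)), -1)) = Mul(550280, Pow(Rational(881219, 2), -1)) = Mul(550280, Rational(2, 881219)) = Rational(1100560, 881219)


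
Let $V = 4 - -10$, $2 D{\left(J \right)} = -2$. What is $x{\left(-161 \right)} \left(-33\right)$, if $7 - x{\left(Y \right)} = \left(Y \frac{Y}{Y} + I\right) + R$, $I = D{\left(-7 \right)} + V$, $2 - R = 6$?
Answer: $-5247$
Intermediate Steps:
$R = -4$ ($R = 2 - 6 = -4$)
$D{\left(J \right)} = -1$ ($D{\left(J \right)} = \frac{1}{2} \left(-2\right) = -1$)
$V = 14$ ($V = 4 + 10 = 14$)
$I = 13$ ($I = -1 + 14 = 13$)
$x{\left(Y \right)} = -2 - Y$ ($x{\left(Y \right)} = 7 - \left(\left(Y \frac{Y}{Y} + 13\right) - 4\right) = 7 - \left(\left(Y 1 + 13\right) - 4\right) = 7 - \left(\left(Y + 13\right) - 4\right) = 7 - \left(\left(13 + Y\right) - 4\right) = 7 - \left(9 + Y\right) = -2 - Y$)
$x{\left(-161 \right)} \left(-33\right) = \left(-2 - -161\right) \left(-33\right) = \left(-2 + 161\right) \left(-33\right) = 159 \left(-33\right) = -5247$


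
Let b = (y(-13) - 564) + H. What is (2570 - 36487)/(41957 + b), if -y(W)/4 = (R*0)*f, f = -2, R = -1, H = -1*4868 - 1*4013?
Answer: -33917/32512 ≈ -1.0432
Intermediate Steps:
H = -8881 (H = -4868 - 4013 = -8881)
y(W) = 0 (y(W) = -4*(-1*0)*(-2) = -0*(-2) = -4*0 = 0)
b = -9445 (b = (0 - 564) - 8881 = -564 - 8881 = -9445)
(2570 - 36487)/(41957 + b) = (2570 - 36487)/(41957 - 9445) = -33917/32512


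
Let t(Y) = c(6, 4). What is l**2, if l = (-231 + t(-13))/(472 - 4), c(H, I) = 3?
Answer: 361/1521 ≈ 0.23734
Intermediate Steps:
t(Y) = 3
l = -19/39 (l = (-231 + 3)/(472 - 4) = -228/468 = -228*1/468 = -19/39 ≈ -0.48718)
l**2 = (-19/39)**2 = 361/1521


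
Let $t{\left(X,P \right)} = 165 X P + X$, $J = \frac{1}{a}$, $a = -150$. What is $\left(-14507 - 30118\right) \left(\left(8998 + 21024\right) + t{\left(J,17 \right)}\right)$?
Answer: $-1338896965$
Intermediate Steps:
$J = - \frac{1}{150}$ ($J = \frac{1}{-150} = - \frac{1}{150} \approx -0.0066667$)
$t{\left(X,P \right)} = X + 165 P X$ ($t{\left(X,P \right)} = 165 P X + X = X + 165 P X$)
$\left(-14507 - 30118\right) \left(\left(8998 + 21024\right) + t{\left(J,17 \right)}\right) = \left(-14507 - 30118\right) \left(\left(8998 + 21024\right) - \frac{1 + 165 \cdot 17}{150}\right) = - 44625 \left(30022 - \frac{1 + 2805}{150}\right) = - 44625 \left(30022 - \frac{1403}{75}\right) = \left(-44625\right) \frac{2250247}{75} = -1338896965$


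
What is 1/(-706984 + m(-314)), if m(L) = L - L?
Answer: -1/706984 ≈ -1.4145e-6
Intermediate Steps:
m(L) = 0
1/(-706984 + m(-314)) = 1/(-706984 + 0) = 1/(-706984) = -1/706984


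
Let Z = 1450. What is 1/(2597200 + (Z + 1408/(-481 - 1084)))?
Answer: 1565/4066885842 ≈ 3.8482e-7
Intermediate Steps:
1/(2597200 + (Z + 1408/(-481 - 1084))) = 1/(2597200 + (1450 + 1408/(-481 - 1084))) = 1/(2597200 + (1450 + 1408/(-1565))) = 1/(2597200 + (1450 + 1408*(-1/1565))) = 1/(2597200 + (1450 - 1408/1565)) = 1/(2597200 + 2267842/1565) = 1/(4066885842/1565) = 1565/4066885842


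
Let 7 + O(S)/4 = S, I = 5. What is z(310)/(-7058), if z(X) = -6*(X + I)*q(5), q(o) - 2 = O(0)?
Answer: -24570/3529 ≈ -6.9623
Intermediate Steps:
O(S) = -28 + 4*S
q(o) = -26 (q(o) = 2 + (-28 + 4*0) = 2 + (-28 + 0) = 2 - 28 = -26)
z(X) = 780 + 156*X (z(X) = -6*(X + 5)*(-26) = -6*(5 + X)*(-26) = -6*(-130 - 26*X) = 780 + 156*X)
z(310)/(-7058) = (780 + 156*310)/(-7058) = (780 + 48360)*(-1/7058) = 49140*(-1/7058) = -24570/3529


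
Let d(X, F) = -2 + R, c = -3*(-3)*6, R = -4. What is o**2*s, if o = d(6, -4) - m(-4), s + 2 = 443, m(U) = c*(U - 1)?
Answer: 30735936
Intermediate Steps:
c = 54 (c = 9*6 = 54)
d(X, F) = -6 (d(X, F) = -2 - 4 = -6)
m(U) = -54 + 54*U (m(U) = 54*(U - 1) = 54*(-1 + U) = -54 + 54*U)
s = 441 (s = -2 + 443 = 441)
o = 264 (o = -6 - (-54 + 54*(-4)) = -6 - (-54 - 216) = -6 - 1*(-270) = -6 + 270 = 264)
o**2*s = 264**2*441 = 69696*441 = 30735936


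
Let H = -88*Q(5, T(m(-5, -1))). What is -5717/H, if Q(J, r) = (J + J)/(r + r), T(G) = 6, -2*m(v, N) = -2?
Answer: 17151/220 ≈ 77.959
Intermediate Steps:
m(v, N) = 1 (m(v, N) = -1/2*(-2) = 1)
Q(J, r) = J/r (Q(J, r) = (2*J)/((2*r)) = (2*J)*(1/(2*r)) = J/r)
H = -220/3 (H = -440/6 = -88*5/6 = -220/3 ≈ -73.333)
-5717/H = -5717/(-220/3) = -5717*(-3/220) = 17151/220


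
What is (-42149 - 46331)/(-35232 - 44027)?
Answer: 88480/79259 ≈ 1.1163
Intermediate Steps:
(-42149 - 46331)/(-35232 - 44027) = -88480/(-79259) = -88480*(-1/79259) = 88480/79259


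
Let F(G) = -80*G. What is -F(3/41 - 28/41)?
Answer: -2000/41 ≈ -48.781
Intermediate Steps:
-F(3/41 - 28/41) = -(-80)*(3/41 - 28/41) = -(-80)*(-25)/41 = -1*2000/41 = -2000/41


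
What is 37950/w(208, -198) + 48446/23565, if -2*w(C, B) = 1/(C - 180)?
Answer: -50080289554/23565 ≈ -2.1252e+6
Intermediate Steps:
w(C, B) = -1/(2*(-180 + C)) (w(C, B) = -1/(2*(C - 180)) = -1/(2*(-180 + C)))
37950/w(208, -198) + 48446/23565 = 37950/((-1/(-360 + 2*208))) + 48446/23565 = 37950/((-1/(-360 + 416))) + 48446*(1/23565) = 37950/((-1/56)) + 48446/23565 = 37950/((-1*1/56)) + 48446/23565 = 37950/(-1/56) + 48446/23565 = 37950*(-56) + 48446/23565 = -2125200 + 48446/23565 = -50080289554/23565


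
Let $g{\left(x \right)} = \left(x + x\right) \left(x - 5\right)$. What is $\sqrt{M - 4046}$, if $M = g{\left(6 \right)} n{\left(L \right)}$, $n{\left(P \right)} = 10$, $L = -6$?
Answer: $i \sqrt{3926} \approx 62.658 i$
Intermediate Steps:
$g{\left(x \right)} = 2 x \left(-5 + x\right)$ ($g{\left(x \right)} = 2 x \left(x - 5\right) = 2 x \left(-5 + x\right)$)
$M = 120$ ($M = 2 \cdot 6 \left(-5 + 6\right) 10 = 2 \cdot 6 \cdot 1 \cdot 10 = 12 \cdot 10 = 120$)
$\sqrt{M - 4046} = \sqrt{120 - 4046} = \sqrt{-3926} = i \sqrt{3926}$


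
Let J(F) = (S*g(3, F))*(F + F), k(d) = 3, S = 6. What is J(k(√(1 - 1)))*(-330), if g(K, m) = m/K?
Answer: -11880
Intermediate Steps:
J(F) = 4*F² (J(F) = (6*(F/3))*(F + F) = (6*(F*(⅓)))*(2*F) = (6*(F/3))*(2*F) = (2*F)*(2*F) = 4*F²)
J(k(√(1 - 1)))*(-330) = (4*3²)*(-330) = (4*9)*(-330) = 36*(-330) = -11880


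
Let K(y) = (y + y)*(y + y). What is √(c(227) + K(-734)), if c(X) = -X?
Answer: √2154797 ≈ 1467.9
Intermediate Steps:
K(y) = 4*y² (K(y) = (2*y)*(2*y) = 4*y²)
√(c(227) + K(-734)) = √(-1*227 + 4*(-734)²) = √(-227 + 4*538756) = √(-227 + 2155024) = √2154797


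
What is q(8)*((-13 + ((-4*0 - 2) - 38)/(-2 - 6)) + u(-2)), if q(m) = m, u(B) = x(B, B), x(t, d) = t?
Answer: -80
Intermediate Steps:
u(B) = B
q(8)*((-13 + ((-4*0 - 2) - 38)/(-2 - 6)) + u(-2)) = 8*((-13 + ((-4*0 - 2) - 38)/(-2 - 6)) - 2) = 8*((-13 + ((0 - 2) - 38)/(-8)) - 2) = 8*((-13 + (-2 - 38)*(-⅛)) - 2) = 8*((-13 - 40*(-⅛)) - 2) = 8*((-13 + 5) - 2) = 8*(-8 - 2) = 8*(-10) = -80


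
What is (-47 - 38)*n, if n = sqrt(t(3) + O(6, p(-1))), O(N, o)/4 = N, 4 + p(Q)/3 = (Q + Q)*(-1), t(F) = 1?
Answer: -425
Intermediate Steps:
p(Q) = -12 - 6*Q (p(Q) = -12 + 3*((Q + Q)*(-1)) = -12 + 3*((2*Q)*(-1)) = -12 + 3*(-2*Q) = -12 - 6*Q)
O(N, o) = 4*N
n = 5 (n = sqrt(1 + 4*6) = sqrt(1 + 24) = sqrt(25) = 5)
(-47 - 38)*n = (-47 - 38)*5 = -85*5 = -425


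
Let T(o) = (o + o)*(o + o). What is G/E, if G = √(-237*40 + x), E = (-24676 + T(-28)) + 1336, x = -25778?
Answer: -17*I*√122/20204 ≈ -0.0092938*I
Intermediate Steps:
T(o) = 4*o² (T(o) = (2*o)*(2*o) = 4*o²)
E = -20204 (E = (-24676 + 4*(-28)²) + 1336 = (-24676 + 4*784) + 1336 = (-24676 + 3136) + 1336 = -21540 + 1336 = -20204)
G = 17*I*√122 (G = √(-237*40 - 25778) = √(-9480 - 25778) = √(-35258) = 17*I*√122 ≈ 187.77*I)
G/E = (17*I*√122)/(-20204) = (17*I*√122)*(-1/20204) = -17*I*√122/20204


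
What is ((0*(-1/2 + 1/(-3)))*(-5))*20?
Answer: 0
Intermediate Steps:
((0*(-1/2 + 1/(-3)))*(-5))*20 = ((0*(-1*½ + 1*(-⅓)))*(-5))*20 = ((0*(-½ - ⅓))*(-5))*20 = ((0*(-⅚))*(-5))*20 = (0*(-5))*20 = 0*20 = 0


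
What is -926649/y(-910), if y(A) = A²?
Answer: -926649/828100 ≈ -1.1190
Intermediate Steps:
-926649/y(-910) = -926649/((-910)²) = -926649/828100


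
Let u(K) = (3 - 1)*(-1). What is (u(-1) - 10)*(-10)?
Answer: 120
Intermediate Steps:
u(K) = -2 (u(K) = 2*(-1) = -2)
(u(-1) - 10)*(-10) = (-2 - 10)*(-10) = -12*(-10) = 120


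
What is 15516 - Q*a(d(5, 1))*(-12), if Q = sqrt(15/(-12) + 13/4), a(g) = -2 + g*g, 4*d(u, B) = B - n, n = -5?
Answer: 15516 + 3*sqrt(2) ≈ 15520.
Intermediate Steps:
d(u, B) = 5/4 + B/4 (d(u, B) = (B - 1*(-5))/4 = (B + 5)/4 = (5 + B)/4 = 5/4 + B/4)
a(g) = -2 + g**2
Q = sqrt(2) (Q = sqrt(15*(-1/12) + 13*(1/4)) = sqrt(-5/4 + 13/4) = sqrt(2) ≈ 1.4142)
15516 - Q*a(d(5, 1))*(-12) = 15516 - sqrt(2)*(-2 + (5/4 + (1/4)*1)**2)*(-12) = 15516 - sqrt(2)*(-2 + (5/4 + 1/4)**2)*(-12) = 15516 - sqrt(2)*(-2 + (3/2)**2)*(-12) = 15516 - sqrt(2)*(-2 + 9/4)*(-12) = 15516 - sqrt(2)*(1/4)*(-12) = 15516 - sqrt(2)/4*(-12) = 15516 - (-3)*sqrt(2) = 15516 + 3*sqrt(2)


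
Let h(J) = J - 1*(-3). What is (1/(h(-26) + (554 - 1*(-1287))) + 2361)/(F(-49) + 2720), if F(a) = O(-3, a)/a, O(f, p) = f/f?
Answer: 210322651/242301222 ≈ 0.86802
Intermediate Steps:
h(J) = 3 + J (h(J) = J + 3 = 3 + J)
O(f, p) = 1
F(a) = 1/a
(1/(h(-26) + (554 - 1*(-1287))) + 2361)/(F(-49) + 2720) = (1/((3 - 26) + (554 - 1*(-1287))) + 2361)/(1/(-49) + 2720) = (1/(-23 + (554 + 1287)) + 2361)/(-1/49 + 2720) = (1/(-23 + 1841) + 2361)/(133279/49) = (1/1818 + 2361)*(49/133279) = (4292299/1818)*(49/133279) = 210322651/242301222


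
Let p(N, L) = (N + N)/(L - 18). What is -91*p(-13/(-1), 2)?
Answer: 1183/8 ≈ 147.88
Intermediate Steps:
p(N, L) = 2*N/(-18 + L) (p(N, L) = (2*N)/(-18 + L) = 2*N/(-18 + L))
-91*p(-13/(-1), 2) = -182*(-13/(-1))/(-18 + 2) = -182*(-13*(-1))/(-16) = -182*13*(-1)/16 = -91*(-13/8) = 1183/8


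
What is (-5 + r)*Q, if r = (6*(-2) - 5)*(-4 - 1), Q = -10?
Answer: -800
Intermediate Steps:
r = 85 (r = (-12 - 5)*(-5) = -17*(-5) = 85)
(-5 + r)*Q = (-5 + 85)*(-10) = 80*(-10) = -800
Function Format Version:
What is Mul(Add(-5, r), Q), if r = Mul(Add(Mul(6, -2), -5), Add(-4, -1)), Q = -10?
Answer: -800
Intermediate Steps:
r = 85 (r = Mul(Add(-12, -5), -5) = Mul(-17, -5) = 85)
Mul(Add(-5, r), Q) = Mul(Add(-5, 85), -10) = Mul(80, -10) = -800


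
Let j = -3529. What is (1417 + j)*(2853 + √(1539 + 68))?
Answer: -6025536 - 2112*√1607 ≈ -6.1102e+6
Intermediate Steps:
(1417 + j)*(2853 + √(1539 + 68)) = (1417 - 3529)*(2853 + √(1539 + 68)) = -2112*(2853 + √1607) = -6025536 - 2112*√1607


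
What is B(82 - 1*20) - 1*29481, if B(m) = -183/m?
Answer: -1828005/62 ≈ -29484.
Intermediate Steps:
B(82 - 1*20) - 1*29481 = -183/(82 - 1*20) - 1*29481 = -183/(82 - 20) - 29481 = -183/62 - 29481 = -1828005/62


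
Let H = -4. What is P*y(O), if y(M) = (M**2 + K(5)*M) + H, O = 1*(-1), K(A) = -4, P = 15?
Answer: 15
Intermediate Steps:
O = -1
y(M) = -4 + M**2 - 4*M (y(M) = (M**2 - 4*M) - 4 = -4 + M**2 - 4*M)
P*y(O) = 15*(-4 + (-1)**2 - 4*(-1)) = 15*(-4 + 1 + 4) = 15*1 = 15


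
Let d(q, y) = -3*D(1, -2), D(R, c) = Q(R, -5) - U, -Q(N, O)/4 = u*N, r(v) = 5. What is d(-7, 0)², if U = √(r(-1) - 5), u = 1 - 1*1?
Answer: 0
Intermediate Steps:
u = 0 (u = 1 - 1 = 0)
Q(N, O) = 0 (Q(N, O) = -0*N = -4*0 = 0)
U = 0 (U = √(5 - 5) = √0 = 0)
D(R, c) = 0 (D(R, c) = 0 - 1*0 = 0 + 0 = 0)
d(q, y) = 0 (d(q, y) = -3*0 = 0)
d(-7, 0)² = 0² = 0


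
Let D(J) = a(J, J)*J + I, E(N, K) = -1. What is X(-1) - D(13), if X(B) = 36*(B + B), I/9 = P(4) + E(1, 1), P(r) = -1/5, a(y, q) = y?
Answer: -1151/5 ≈ -230.20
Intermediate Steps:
P(r) = -⅕ (P(r) = -1*⅕ = -⅕)
I = -54/5 (I = 9*(-⅕ - 1) = 9*(-6/5) = -54/5 ≈ -10.800)
D(J) = -54/5 + J² (D(J) = J*J - 54/5 = J² - 54/5 = -54/5 + J²)
X(B) = 72*B (X(B) = 36*(2*B) = 72*B)
X(-1) - D(13) = 72*(-1) - (-54/5 + 13²) = -72 - (-54/5 + 169) = -72 - 1*791/5 = -72 - 791/5 = -1151/5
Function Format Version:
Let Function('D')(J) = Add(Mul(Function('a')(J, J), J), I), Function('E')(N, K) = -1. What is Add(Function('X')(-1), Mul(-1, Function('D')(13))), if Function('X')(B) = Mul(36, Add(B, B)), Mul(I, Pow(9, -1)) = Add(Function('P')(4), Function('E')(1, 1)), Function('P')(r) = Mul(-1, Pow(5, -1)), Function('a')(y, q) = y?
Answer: Rational(-1151, 5) ≈ -230.20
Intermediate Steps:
Function('P')(r) = Rational(-1, 5) (Function('P')(r) = Mul(-1, Rational(1, 5)) = Rational(-1, 5))
I = Rational(-54, 5) (I = Mul(9, Add(Rational(-1, 5), -1)) = Mul(9, Rational(-6, 5)) = Rational(-54, 5) ≈ -10.800)
Function('D')(J) = Add(Rational(-54, 5), Pow(J, 2)) (Function('D')(J) = Add(Mul(J, J), Rational(-54, 5)) = Add(Pow(J, 2), Rational(-54, 5)) = Add(Rational(-54, 5), Pow(J, 2)))
Function('X')(B) = Mul(72, B) (Function('X')(B) = Mul(36, Mul(2, B)) = Mul(72, B))
Add(Function('X')(-1), Mul(-1, Function('D')(13))) = Add(Mul(72, -1), Mul(-1, Add(Rational(-54, 5), Pow(13, 2)))) = Add(-72, Mul(-1, Add(Rational(-54, 5), 169))) = Add(-72, Mul(-1, Rational(791, 5))) = Add(-72, Rational(-791, 5)) = Rational(-1151, 5)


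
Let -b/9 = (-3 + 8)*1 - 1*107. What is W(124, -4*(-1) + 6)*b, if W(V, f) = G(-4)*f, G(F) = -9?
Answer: -82620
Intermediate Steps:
W(V, f) = -9*f
b = 918 (b = -9*((-3 + 8)*1 - 1*107) = -9*(5*1 - 107) = -9*(5 - 107) = -9*(-102) = 918)
W(124, -4*(-1) + 6)*b = -9*(-4*(-1) + 6)*918 = -9*(4 + 6)*918 = -9*10*918 = -90*918 = -82620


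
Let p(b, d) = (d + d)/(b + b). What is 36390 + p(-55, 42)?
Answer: 2001408/55 ≈ 36389.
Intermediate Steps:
p(b, d) = d/b (p(b, d) = (2*d)/((2*b)) = (2*d)*(1/(2*b)) = d/b)
36390 + p(-55, 42) = 36390 + 42/(-55) = 36390 + 42*(-1/55) = 36390 - 42/55 = 2001408/55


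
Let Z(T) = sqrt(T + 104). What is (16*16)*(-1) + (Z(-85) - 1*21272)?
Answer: -21528 + sqrt(19) ≈ -21524.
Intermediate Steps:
Z(T) = sqrt(104 + T)
(16*16)*(-1) + (Z(-85) - 1*21272) = (16*16)*(-1) + (sqrt(104 - 85) - 1*21272) = 256*(-1) + (sqrt(19) - 21272) = -256 + (-21272 + sqrt(19)) = -21528 + sqrt(19)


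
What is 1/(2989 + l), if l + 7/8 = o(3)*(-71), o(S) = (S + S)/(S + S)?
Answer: 8/23337 ≈ 0.00034280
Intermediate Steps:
o(S) = 1 (o(S) = (2*S)/((2*S)) = (2*S)*(1/(2*S)) = 1)
l = -575/8 (l = -7/8 + 1*(-71) = -7/8 - 71 = -575/8 ≈ -71.875)
1/(2989 + l) = 1/(2989 - 575/8) = 1/(23337/8) = 8/23337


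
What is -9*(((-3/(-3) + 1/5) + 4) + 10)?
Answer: -684/5 ≈ -136.80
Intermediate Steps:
-9*(((-3/(-3) + 1/5) + 4) + 10) = -9*(((-3*(-⅓) + 1*(⅕)) + 4) + 10) = -9*(((1 + ⅕) + 4) + 10) = -9*((6/5 + 4) + 10) = -9*(26/5 + 10) = -9*76/5 = -684/5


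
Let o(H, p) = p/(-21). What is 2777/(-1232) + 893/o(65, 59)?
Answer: -23267539/72688 ≈ -320.10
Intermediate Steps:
o(H, p) = -p/21 (o(H, p) = p*(-1/21) = -p/21)
2777/(-1232) + 893/o(65, 59) = 2777/(-1232) + 893/((-1/21*59)) = 2777*(-1/1232) + 893/(-59/21) = -2777/1232 + 893*(-21/59) = -2777/1232 - 18753/59 = -23267539/72688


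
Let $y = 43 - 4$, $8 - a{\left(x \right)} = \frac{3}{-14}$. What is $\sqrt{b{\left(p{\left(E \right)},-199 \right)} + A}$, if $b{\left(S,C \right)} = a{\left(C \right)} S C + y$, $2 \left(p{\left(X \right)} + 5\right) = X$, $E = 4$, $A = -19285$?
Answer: $\frac{i \sqrt{2811046}}{14} \approx 119.76 i$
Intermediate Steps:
$p{\left(X \right)} = -5 + \frac{X}{2}$
$a{\left(x \right)} = \frac{115}{14}$ ($a{\left(x \right)} = 8 - \frac{3}{-14} = 8 - 3 \left(- \frac{1}{14}\right) = 8 - - \frac{3}{14} = 8 + \frac{3}{14} = \frac{115}{14}$)
$y = 39$
$b{\left(S,C \right)} = 39 + \frac{115 C S}{14}$ ($b{\left(S,C \right)} = \frac{115 S}{14} C + 39 = \frac{115 C S}{14} + 39 = 39 + \frac{115 C S}{14}$)
$\sqrt{b{\left(p{\left(E \right)},-199 \right)} + A} = \sqrt{\left(39 + \frac{115}{14} \left(-199\right) \left(-5 + \frac{1}{2} \cdot 4\right)\right) - 19285} = \sqrt{\left(39 + \frac{115}{14} \left(-199\right) \left(-5 + 2\right)\right) - 19285} = \sqrt{\left(39 + \frac{115}{14} \left(-199\right) \left(-3\right)\right) - 19285} = \sqrt{\left(39 + \frac{68655}{14}\right) - 19285} = \sqrt{\frac{69201}{14} - 19285} = \sqrt{- \frac{200789}{14}} = \frac{i \sqrt{2811046}}{14}$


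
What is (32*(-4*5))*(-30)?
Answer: 19200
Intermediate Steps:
(32*(-4*5))*(-30) = (32*(-20))*(-30) = -640*(-30) = 19200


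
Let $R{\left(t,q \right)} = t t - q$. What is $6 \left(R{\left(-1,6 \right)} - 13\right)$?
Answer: $-108$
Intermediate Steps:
$R{\left(t,q \right)} = t^{2} - q$
$6 \left(R{\left(-1,6 \right)} - 13\right) = 6 \left(\left(\left(-1\right)^{2} - 6\right) - 13\right) = 6 \left(\left(1 - 6\right) - 13\right) = 6 \left(-5 - 13\right) = 6 \left(-18\right) = -108$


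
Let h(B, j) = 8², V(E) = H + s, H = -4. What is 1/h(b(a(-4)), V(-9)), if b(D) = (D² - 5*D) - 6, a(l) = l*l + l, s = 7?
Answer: 1/64 ≈ 0.015625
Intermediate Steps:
V(E) = 3 (V(E) = -4 + 7 = 3)
a(l) = l + l² (a(l) = l² + l = l + l²)
b(D) = -6 + D² - 5*D
h(B, j) = 64
1/h(b(a(-4)), V(-9)) = 1/64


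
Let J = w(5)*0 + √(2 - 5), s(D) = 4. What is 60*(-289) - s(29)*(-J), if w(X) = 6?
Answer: -17340 + 4*I*√3 ≈ -17340.0 + 6.9282*I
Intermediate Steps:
J = I*√3 (J = 6*0 + √(2 - 5) = 0 + √(-3) = 0 + I*√3 = I*√3 ≈ 1.732*I)
60*(-289) - s(29)*(-J) = 60*(-289) - 4*(-I*√3) = -17340 - 4*(-I*√3) = -17340 - (-4)*I*√3 = -17340 + 4*I*√3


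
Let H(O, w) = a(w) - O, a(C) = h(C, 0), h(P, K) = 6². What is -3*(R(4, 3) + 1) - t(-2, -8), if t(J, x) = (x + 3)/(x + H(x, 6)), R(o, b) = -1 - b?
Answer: 329/36 ≈ 9.1389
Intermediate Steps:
h(P, K) = 36
a(C) = 36
H(O, w) = 36 - O
t(J, x) = 1/12 + x/36 (t(J, x) = (x + 3)/(x + (36 - x)) = (3 + x)/36 = (3 + x)*(1/36) = 1/12 + x/36)
-3*(R(4, 3) + 1) - t(-2, -8) = -3*((-1 - 1*3) + 1) - (1/12 + (1/36)*(-8)) = -3*((-1 - 3) + 1) - (1/12 - 2/9) = -3*(-4 + 1) - 1*(-5/36) = -3*(-3) + 5/36 = 9 + 5/36 = 329/36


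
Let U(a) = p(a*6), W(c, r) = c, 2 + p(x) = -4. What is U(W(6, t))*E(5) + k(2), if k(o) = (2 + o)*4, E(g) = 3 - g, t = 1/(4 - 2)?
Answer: 28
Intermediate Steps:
t = ½ (t = 1/2 = ½ ≈ 0.50000)
p(x) = -6 (p(x) = -2 - 4 = -6)
k(o) = 8 + 4*o
U(a) = -6
U(W(6, t))*E(5) + k(2) = -6*(3 - 1*5) + (8 + 4*2) = -6*(3 - 5) + (8 + 8) = -6*(-2) + 16 = 12 + 16 = 28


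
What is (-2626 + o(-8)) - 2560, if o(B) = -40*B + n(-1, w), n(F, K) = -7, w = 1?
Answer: -4873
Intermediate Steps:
o(B) = -7 - 40*B (o(B) = -40*B - 7 = -7 - 40*B)
(-2626 + o(-8)) - 2560 = (-2626 + (-7 - 40*(-8))) - 2560 = (-2626 + (-7 + 320)) - 2560 = (-2626 + 313) - 2560 = -2313 - 2560 = -4873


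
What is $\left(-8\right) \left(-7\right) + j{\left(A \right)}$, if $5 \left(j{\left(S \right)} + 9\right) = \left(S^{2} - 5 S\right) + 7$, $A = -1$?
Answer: $\frac{248}{5} \approx 49.6$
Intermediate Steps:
$j{\left(S \right)} = - \frac{38}{5} - S + \frac{S^{2}}{5}$ ($j{\left(S \right)} = -9 + \frac{\left(S^{2} - 5 S\right) + 7}{5} = -9 + \frac{7 + S^{2} - 5 S}{5} = -9 + \left(\frac{7}{5} - S + \frac{S^{2}}{5}\right) = - \frac{38}{5} - S + \frac{S^{2}}{5}$)
$\left(-8\right) \left(-7\right) + j{\left(A \right)} = \left(-8\right) \left(-7\right) - \left(\frac{33}{5} - \frac{1}{5}\right) = 56 + \left(- \frac{38}{5} + 1 + \frac{1}{5} \cdot 1\right) = 56 + \left(- \frac{38}{5} + 1 + \frac{1}{5}\right) = 56 - \frac{32}{5} = \frac{248}{5}$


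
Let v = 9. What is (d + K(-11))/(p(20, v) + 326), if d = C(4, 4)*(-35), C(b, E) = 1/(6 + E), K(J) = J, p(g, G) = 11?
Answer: -29/674 ≈ -0.043027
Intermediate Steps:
d = -7/2 (d = -35/(6 + 4) = -35/10 = (⅒)*(-35) = -7/2 ≈ -3.5000)
(d + K(-11))/(p(20, v) + 326) = (-7/2 - 11)/(11 + 326) = -29/2/337 = -29/2*1/337 = -29/674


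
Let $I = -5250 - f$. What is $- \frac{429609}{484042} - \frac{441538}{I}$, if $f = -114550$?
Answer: $- \frac{32584900037}{6613223825} \approx -4.9272$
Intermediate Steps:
$I = 109300$ ($I = -5250 - -114550 = -5250 + 114550 = 109300$)
$- \frac{429609}{484042} - \frac{441538}{I} = - \frac{429609}{484042} - \frac{441538}{109300} = \left(-429609\right) \frac{1}{484042} - \frac{220769}{54650} = - \frac{429609}{484042} - \frac{220769}{54650} = - \frac{32584900037}{6613223825}$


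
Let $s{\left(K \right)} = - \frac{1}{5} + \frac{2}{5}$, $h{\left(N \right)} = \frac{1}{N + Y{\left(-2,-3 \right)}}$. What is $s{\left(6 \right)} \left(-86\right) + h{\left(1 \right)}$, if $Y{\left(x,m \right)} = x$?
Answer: $- \frac{91}{5} \approx -18.2$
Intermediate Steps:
$h{\left(N \right)} = \frac{1}{-2 + N}$ ($h{\left(N \right)} = \frac{1}{N - 2} = \frac{1}{-2 + N}$)
$s{\left(K \right)} = \frac{1}{5}$ ($s{\left(K \right)} = \left(-1\right) \frac{1}{5} + 2 \cdot \frac{1}{5} = - \frac{1}{5} + \frac{2}{5} = \frac{1}{5}$)
$s{\left(6 \right)} \left(-86\right) + h{\left(1 \right)} = \frac{1}{5} \left(-86\right) + \frac{1}{-2 + 1} = - \frac{86}{5} + \frac{1}{-1} = - \frac{86}{5} - 1 = - \frac{91}{5}$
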